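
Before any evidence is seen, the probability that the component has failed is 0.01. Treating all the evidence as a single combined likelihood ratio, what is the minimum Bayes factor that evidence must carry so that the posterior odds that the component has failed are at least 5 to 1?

495

Prior odds = 0.01/0.99 = 1/99.
Target odds = 5.
Required Bayes factor = 5 ÷ (1/99) = 495.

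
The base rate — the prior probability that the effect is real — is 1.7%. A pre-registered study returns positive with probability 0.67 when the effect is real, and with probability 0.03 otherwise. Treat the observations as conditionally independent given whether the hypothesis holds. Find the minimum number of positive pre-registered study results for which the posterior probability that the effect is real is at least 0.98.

3

Prior odds: 0.017 ÷ 0.983 = 17/983.
Likelihood ratio of a positive result = 0.67/0.03 = 67/3.
Target posterior odds = 0.98/0.02 = 49.
Need (17/983) × (67/3)ⁿ ≥ 49, i.e. (67/3)ⁿ ≥ 48167/17.
(67/3)² = 4489/9 falls short of 48167/17 but (67/3)³ = 300763/27 reaches it, so n = 3.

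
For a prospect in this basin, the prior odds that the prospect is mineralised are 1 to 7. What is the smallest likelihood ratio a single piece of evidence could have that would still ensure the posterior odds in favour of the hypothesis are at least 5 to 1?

Prior odds = 1/7.
Target odds = 5.
Required Bayes factor = 5 ÷ (1/7) = 35.

35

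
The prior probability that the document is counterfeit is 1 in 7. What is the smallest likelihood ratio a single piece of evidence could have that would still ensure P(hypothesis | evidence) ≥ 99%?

594

Prior odds = (1/7)/(6/7) = 1/6.
Target odds = 0.99/0.01 = 99.
Required Bayes factor = 99 ÷ (1/6) = 594.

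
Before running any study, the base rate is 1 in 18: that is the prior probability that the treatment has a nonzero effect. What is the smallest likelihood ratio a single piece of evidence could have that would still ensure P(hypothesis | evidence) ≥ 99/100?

1683

Prior odds = (1/18)/(17/18) = 1/17.
Target odds = 0.99/0.01 = 99.
Required Bayes factor = 99 ÷ (1/17) = 1683.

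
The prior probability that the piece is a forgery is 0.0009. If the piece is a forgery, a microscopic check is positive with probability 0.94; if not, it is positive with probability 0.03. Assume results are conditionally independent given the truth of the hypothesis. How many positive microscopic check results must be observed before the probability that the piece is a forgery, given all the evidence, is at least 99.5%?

Prior odds = 0.0009/0.9991 = 9/9991.
Likelihood ratio of a positive = 0.94/0.03 = 94/3.
Target posterior odds = 0.995/0.005 = 199.
Need (9/9991) × (94/3)ⁿ ≥ 199, i.e. (94/3)ⁿ ≥ 1988209/9.
(94/3)³ = 830584/27 falls short of 1988209/9 but (94/3)⁴ = 78074896/81 reaches it, so n = 4.

4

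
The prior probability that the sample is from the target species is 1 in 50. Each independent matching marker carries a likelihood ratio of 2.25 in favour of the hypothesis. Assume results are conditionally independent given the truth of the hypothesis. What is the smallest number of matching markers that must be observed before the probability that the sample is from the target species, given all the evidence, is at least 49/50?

Prior odds: 0.02 ÷ 0.98 = 1/49.
Likelihood ratio per matching marker = 2.25.
Target odds: 0.98 ÷ 0.02 = 49.
Need (1/49) × 2.25ⁿ ≥ 49, i.e. 2.25ⁿ ≥ 2401.
2.25⁹ = 387420489/262144 falls short of 2401 but 2.25¹⁰ ≈3325.26 reaches it, so n = 10.

10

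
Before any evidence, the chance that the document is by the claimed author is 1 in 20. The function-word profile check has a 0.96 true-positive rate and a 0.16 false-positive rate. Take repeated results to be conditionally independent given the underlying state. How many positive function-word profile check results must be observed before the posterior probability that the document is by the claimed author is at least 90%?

3

Prior odds: 0.05 ÷ 0.95 = 1/19.
Likelihood ratio of a positive result = 0.96/0.16 = 6.
Target posterior odds = 0.9/0.1 = 9.
Require 6ⁿ ≥ 9 ÷ (1/19) = 171.
6² = 36 falls short of 171 but 6³ = 216 reaches it, so n = 3.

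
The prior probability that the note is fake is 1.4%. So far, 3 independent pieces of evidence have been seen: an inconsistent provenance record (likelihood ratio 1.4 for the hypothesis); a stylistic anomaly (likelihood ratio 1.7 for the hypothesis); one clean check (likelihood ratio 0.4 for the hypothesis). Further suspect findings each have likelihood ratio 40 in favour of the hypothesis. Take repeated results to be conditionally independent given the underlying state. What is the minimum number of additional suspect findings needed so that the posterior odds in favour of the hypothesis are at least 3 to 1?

Prior odds = 0.014/0.986 = 7/493.
Combined Bayes factor of the evidence already in hand = 1.4 × 1.7 × 0.4 = 0.952.
Odds after that evidence = (7/493) × 0.952 = 49/3625.
Target odds = 3.
Need 40ⁿ ≥ 3 ÷ (49/3625) = 10875/49.
40¹ = 40 falls short of 10875/49 but 40² = 1600 reaches it, so n = 2.

2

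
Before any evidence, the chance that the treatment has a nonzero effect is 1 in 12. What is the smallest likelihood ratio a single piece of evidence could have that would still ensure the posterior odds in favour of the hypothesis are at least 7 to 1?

Prior odds = (1/12)/(11/12) = 1/11.
Target odds = 7.
Required Bayes factor = 7 ÷ (1/11) = 77.

77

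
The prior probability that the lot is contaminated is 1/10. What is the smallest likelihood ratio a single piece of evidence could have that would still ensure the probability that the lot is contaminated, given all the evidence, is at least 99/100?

Prior odds = 0.1/0.9 = 1/9.
Target odds = 0.99/0.01 = 99.
Required Bayes factor = 99 ÷ (1/9) = 891.

891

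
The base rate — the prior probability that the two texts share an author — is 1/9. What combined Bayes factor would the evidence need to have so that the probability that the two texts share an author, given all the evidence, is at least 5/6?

40

Prior odds = (1/9)/(8/9) = 0.125.
Target odds = (5/6)/(1/6) = 5.
Required Bayes factor = 5 ÷ 0.125 = 40.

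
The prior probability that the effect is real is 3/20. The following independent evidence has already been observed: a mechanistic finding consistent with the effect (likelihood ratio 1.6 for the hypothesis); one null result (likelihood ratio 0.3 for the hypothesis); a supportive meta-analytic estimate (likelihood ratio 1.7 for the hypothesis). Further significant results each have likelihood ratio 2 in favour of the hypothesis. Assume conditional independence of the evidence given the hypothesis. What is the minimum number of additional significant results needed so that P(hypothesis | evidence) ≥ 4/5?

5

Prior odds = 0.15/0.85 = 3/17.
Combined Bayes factor of the evidence already in hand = 1.6 × 0.3 × 1.7 = 0.816.
Odds after that evidence = (3/17) × 0.816 = 0.144.
Target odds = 0.8/0.2 = 4.
Need 2ⁿ ≥ 4 ÷ 0.144 = 250/9.
2⁴ = 16 falls short of 250/9 but 2⁵ = 32 reaches it, so n = 5.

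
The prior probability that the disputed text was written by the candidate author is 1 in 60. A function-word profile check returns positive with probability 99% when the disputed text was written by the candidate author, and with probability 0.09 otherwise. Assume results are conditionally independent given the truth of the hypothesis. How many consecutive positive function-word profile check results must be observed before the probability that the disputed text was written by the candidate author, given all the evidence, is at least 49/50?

4

Prior odds: (1/60) ÷ (59/60) = 1/59.
Likelihood ratio of a positive result = 0.99/0.09 = 11.
Target posterior odds = 0.98/0.02 = 49.
Require 11ⁿ ≥ 49 ÷ (1/59) = 2891.
11³ = 1331 falls short of 2891 but 11⁴ = 14641 reaches it, so n = 4.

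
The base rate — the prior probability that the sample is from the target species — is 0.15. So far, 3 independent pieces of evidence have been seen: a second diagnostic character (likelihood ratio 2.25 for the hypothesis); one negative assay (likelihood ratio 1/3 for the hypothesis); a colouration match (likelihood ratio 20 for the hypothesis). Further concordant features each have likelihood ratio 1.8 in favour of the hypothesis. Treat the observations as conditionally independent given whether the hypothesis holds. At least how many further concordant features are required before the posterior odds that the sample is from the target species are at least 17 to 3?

2

Prior odds = 0.15/0.85 = 3/17.
Combined Bayes factor of the evidence already in hand = 2.25 × (1/3) × 20 = 15.
Odds after that evidence = (3/17) × 15 = 45/17.
Target odds = 17/3.
Need 1.8ⁿ ≥ 17/3 ÷ (45/17) = 289/135.
1.8¹ = 1.8 falls short of 289/135 but 1.8² = 3.24 reaches it, so n = 2.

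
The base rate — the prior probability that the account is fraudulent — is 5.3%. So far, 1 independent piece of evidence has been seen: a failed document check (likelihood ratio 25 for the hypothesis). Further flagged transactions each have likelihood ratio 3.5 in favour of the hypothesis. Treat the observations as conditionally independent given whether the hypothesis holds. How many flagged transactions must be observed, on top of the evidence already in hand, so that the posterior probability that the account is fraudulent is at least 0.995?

4

Prior odds = 0.053/0.947 = 53/947.
Bayes factor of the evidence already in hand = 25.
Odds after that evidence = (53/947) × 25 = 1325/947.
Target odds = 0.995/0.005 = 199.
Need 3.5ⁿ ≥ 199 ÷ (1325/947) = 188453/1325.
3.5³ = 42.875 falls short of 188453/1325 but 3.5⁴ = 150.0625 reaches it, so n = 4.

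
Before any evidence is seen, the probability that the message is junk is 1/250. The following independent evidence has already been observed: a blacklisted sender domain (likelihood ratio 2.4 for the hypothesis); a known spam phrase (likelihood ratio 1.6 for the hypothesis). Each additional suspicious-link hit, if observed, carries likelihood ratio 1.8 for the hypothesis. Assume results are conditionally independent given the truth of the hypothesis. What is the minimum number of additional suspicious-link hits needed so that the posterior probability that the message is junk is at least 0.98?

14

Prior odds = 0.004/0.996 = 1/249.
Combined Bayes factor of the evidence already in hand = 2.4 × 1.6 = 3.84.
Odds after that evidence = (1/249) × 3.84 = 32/2075.
Target odds = 0.98/0.02 = 49.
Need 1.8ⁿ ≥ 49 ÷ (32/2075) = 3177.34375.
1.8¹³ ≈2082.3 falls short of 3177.34375 but 1.8¹⁴ ≈3748.13 reaches it, so n = 14.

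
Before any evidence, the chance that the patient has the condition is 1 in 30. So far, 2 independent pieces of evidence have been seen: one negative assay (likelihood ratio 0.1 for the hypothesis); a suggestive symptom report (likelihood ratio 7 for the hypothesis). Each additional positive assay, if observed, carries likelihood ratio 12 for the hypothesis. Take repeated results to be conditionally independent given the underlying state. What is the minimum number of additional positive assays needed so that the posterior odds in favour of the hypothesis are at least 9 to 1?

3

Prior odds = (1/30)/(29/30) = 1/29.
Combined Bayes factor of the evidence already in hand = 0.1 × 7 = 0.7.
Odds after that evidence = (1/29) × 0.7 = 7/290.
Target odds = 9.
Need 12ⁿ ≥ 9 ÷ (7/290) = 2610/7.
12² = 144 falls short of 2610/7 but 12³ = 1728 reaches it, so n = 3.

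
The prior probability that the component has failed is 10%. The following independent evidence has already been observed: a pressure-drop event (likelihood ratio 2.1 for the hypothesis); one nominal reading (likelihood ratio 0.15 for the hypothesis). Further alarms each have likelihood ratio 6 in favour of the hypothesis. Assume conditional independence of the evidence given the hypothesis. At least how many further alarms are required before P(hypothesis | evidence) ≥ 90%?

Prior odds = 0.1/0.9 = 1/9.
Combined Bayes factor of the evidence already in hand = 2.1 × 0.15 = 0.315.
Odds after that evidence = (1/9) × 0.315 = 0.035.
Target odds = 0.9/0.1 = 9.
Need 6ⁿ ≥ 9 ÷ 0.035 = 1800/7.
6³ = 216 falls short of 1800/7 but 6⁴ = 1296 reaches it, so n = 4.

4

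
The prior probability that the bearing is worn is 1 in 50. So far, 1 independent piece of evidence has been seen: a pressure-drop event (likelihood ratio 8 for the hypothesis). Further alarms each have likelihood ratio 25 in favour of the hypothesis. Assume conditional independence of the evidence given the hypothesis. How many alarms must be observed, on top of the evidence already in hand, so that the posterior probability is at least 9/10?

Prior odds = 0.02/0.98 = 1/49.
Bayes factor of the evidence already in hand = 8.
Odds after that evidence = (1/49) × 8 = 8/49.
Target odds = 0.9/0.1 = 9.
Need 25ⁿ ≥ 9 ÷ (8/49) = 55.125.
25¹ = 25 falls short of 55.125 but 25² = 625 reaches it, so n = 2.

2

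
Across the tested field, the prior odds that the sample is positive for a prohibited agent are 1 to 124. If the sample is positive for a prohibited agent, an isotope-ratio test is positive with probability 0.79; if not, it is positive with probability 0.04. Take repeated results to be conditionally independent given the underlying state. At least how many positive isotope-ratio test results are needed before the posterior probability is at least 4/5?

3

Prior odds = 1/124.
Likelihood ratio of a positive = 0.79/0.04 = 19.75.
Target odds: 0.8 ÷ 0.2 = 4.
Need (1/124) × 19.75ⁿ ≥ 4, i.e. 19.75ⁿ ≥ 496.
19.75² = 390.0625 falls short of 496 but 19.75³ = 7703.734375 reaches it, so n = 3.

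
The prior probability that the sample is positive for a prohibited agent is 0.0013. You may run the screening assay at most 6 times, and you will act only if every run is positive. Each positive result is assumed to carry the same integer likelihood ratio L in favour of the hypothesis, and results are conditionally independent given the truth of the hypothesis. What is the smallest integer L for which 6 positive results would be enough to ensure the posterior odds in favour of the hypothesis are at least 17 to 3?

Prior odds = 0.0013/0.9987 = 13/9987.
Target odds = 17/3.
Need L⁶ ≥ 17/3 ÷ (13/9987) = 56593/13.
4⁶ = 4096 < 56593/13 ≤ 15625 = 5⁶, so L = 5.

5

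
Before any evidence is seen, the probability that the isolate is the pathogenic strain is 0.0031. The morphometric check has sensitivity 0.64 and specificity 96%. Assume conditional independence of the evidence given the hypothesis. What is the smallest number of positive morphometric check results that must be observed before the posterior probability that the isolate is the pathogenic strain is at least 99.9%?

5

Prior odds: 0.0031 ÷ 0.9969 = 31/9969.
False-positive rate = 1 − 0.96 = 0.04; likelihood ratio of a positive = 0.64/0.04 = 16.
Target posterior odds = 0.999/0.001 = 999.
Need (31/9969) × 16ⁿ ≥ 999, i.e. 16ⁿ ≥ 9959031/31.
16⁴ = 65536 falls short of 9959031/31 but 16⁵ = 1048576 reaches it, so n = 5.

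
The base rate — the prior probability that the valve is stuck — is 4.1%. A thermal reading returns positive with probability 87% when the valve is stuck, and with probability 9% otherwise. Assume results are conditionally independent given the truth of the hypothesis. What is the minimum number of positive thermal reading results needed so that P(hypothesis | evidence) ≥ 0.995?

4

Prior odds: 0.041 ÷ 0.959 = 41/959.
Likelihood ratio of a positive result = 0.87/0.09 = 29/3.
Target posterior odds = 0.995/0.005 = 199.
Need (41/959) × (29/3)ⁿ ≥ 199, i.e. (29/3)ⁿ ≥ 190841/41.
(29/3)³ = 24389/27 falls short of 190841/41 but (29/3)⁴ = 707281/81 reaches it, so n = 4.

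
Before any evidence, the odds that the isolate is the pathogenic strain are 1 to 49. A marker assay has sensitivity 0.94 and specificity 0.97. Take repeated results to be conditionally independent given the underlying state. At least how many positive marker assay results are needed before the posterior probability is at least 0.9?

2

Prior odds = 1/49.
False-positive rate = 1 − 0.97 = 0.03; likelihood ratio of a positive = 0.94/0.03 = 94/3.
Target odds: 0.9 ÷ 0.1 = 9.
Need (1/49) × (94/3)ⁿ ≥ 9, i.e. (94/3)ⁿ ≥ 441.
(94/3)¹ = 94/3 falls short of 441 but (94/3)² = 8836/9 reaches it, so n = 2.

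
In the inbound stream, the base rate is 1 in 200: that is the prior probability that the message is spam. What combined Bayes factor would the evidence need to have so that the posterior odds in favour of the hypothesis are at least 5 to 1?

995

Prior odds = 0.005/0.995 = 1/199.
Target odds = 5.
Required Bayes factor = 5 ÷ (1/199) = 995.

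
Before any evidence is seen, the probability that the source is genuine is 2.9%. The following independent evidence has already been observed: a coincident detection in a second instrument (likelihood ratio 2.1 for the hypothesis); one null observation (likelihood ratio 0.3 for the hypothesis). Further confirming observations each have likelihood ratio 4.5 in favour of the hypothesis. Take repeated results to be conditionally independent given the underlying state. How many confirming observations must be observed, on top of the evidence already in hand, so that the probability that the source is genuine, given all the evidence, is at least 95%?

Prior odds = 0.029/0.971 = 29/971.
Combined Bayes factor of the evidence already in hand = 2.1 × 0.3 = 0.63.
Odds after that evidence = (29/971) × 0.63 = 1827/97100.
Target odds = 0.95/0.05 = 19.
Need 4.5ⁿ ≥ 19 ÷ (1827/97100) = 1844900/1827.
4.5⁴ = 410.0625 falls short of 1844900/1827 but 4.5⁵ = 1845.28125 reaches it, so n = 5.

5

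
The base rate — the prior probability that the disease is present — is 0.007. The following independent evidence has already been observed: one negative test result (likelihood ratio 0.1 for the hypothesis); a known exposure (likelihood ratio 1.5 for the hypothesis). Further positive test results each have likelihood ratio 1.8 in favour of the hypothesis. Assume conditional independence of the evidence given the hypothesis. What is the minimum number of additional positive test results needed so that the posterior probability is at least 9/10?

Prior odds = 0.007/0.993 = 7/993.
Combined Bayes factor of the evidence already in hand = 0.1 × 1.5 = 0.15.
Odds after that evidence = (7/993) × 0.15 = 7/6620.
Target odds = 0.9/0.1 = 9.
Need 1.8ⁿ ≥ 9 ÷ (7/6620) = 59580/7.
1.8¹⁵ ≈6746.64 falls short of 59580/7 but 1.8¹⁶ ≈12144 reaches it, so n = 16.

16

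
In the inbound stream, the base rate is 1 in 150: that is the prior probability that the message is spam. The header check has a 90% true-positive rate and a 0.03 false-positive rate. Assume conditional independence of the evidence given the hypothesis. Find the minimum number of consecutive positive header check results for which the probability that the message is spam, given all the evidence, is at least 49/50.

Prior odds = (1/150)/(149/150) = 1/149.
Likelihood ratio of a positive result = 0.9/0.03 = 30.
Target odds: 0.98 ÷ 0.02 = 49.
Require 30ⁿ ≥ 49 ÷ (1/149) = 7301.
30² = 900 falls short of 7301 but 30³ = 27000 reaches it, so n = 3.

3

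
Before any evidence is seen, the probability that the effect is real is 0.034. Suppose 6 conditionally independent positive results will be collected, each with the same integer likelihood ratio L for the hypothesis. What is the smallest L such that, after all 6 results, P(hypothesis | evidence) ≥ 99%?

Prior odds = 0.034/0.966 = 17/483.
Target odds = 0.99/0.01 = 99.
Need L⁶ ≥ 99 ÷ (17/483) = 47817/17.
3⁶ = 729 < 47817/17 ≤ 4096 = 4⁶, so L = 4.

4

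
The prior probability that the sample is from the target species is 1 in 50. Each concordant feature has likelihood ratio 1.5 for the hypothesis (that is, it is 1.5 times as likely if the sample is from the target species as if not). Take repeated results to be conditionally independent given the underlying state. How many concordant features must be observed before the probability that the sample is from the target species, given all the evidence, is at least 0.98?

20

Prior odds = 0.02/0.98 = 1/49.
Likelihood ratio per concordant feature = 1.5.
Target odds: 0.98 ÷ 0.02 = 49.
Require 1.5ⁿ ≥ 49 ÷ (1/49) = 2401.
1.5¹⁹ ≈2216.84 falls short of 2401 but 1.5²⁰ ≈3325.26 reaches it, so n = 20.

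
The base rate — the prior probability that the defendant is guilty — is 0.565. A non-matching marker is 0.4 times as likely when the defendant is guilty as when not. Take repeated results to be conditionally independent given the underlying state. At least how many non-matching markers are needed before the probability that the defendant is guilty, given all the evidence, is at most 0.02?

Prior odds: 0.565 ÷ 0.435 = 113/87.
Likelihood ratio per non-matching marker = 0.4.
Target posterior odds = 0.02/0.98 = 1/49.
Require 0.4ⁿ ≤ 1/49 ÷ (113/87) = 87/5537.
0.4⁴ = 0.0256 is still above 87/5537 but 0.4⁵ = 0.01024 is at or below it, so n = 5.

5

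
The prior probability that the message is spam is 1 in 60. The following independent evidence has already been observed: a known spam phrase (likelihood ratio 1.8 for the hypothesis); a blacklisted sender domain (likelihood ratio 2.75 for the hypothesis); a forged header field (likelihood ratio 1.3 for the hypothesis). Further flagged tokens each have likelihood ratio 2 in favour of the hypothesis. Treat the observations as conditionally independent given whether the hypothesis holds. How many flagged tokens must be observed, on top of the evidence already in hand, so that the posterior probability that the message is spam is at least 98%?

9

Prior odds = (1/60)/(59/60) = 1/59.
Combined Bayes factor of the evidence already in hand = 1.8 × 2.75 × 1.3 = 6.435.
Odds after that evidence = (1/59) × 6.435 = 1287/11800.
Target odds = 0.98/0.02 = 49.
Need 2ⁿ ≥ 49 ÷ (1287/11800) = 578200/1287.
2⁸ = 256 falls short of 578200/1287 but 2⁹ = 512 reaches it, so n = 9.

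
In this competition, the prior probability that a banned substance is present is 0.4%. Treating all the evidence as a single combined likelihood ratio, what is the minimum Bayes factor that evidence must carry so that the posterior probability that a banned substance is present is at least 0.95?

Prior odds = 0.004/0.996 = 1/249.
Target odds = 0.95/0.05 = 19.
Required Bayes factor = 19 ÷ (1/249) = 4731.

4731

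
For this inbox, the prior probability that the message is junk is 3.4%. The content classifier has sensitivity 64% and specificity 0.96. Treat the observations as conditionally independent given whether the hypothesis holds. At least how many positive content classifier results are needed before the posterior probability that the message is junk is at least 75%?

2

Prior odds = 0.034/0.966 = 17/483.
False-positive rate = 1 − 0.96 = 0.04; likelihood ratio of a positive = 0.64/0.04 = 16.
Target odds: 0.75 ÷ 0.25 = 3.
Need (17/483) × 16ⁿ ≥ 3, i.e. 16ⁿ ≥ 1449/17.
16¹ = 16 falls short of 1449/17 but 16² = 256 reaches it, so n = 2.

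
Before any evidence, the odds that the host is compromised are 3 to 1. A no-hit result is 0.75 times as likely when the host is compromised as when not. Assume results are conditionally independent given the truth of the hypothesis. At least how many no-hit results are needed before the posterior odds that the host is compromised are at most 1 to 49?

18

Prior odds = 3.
Likelihood ratio per no-hit result = 0.75.
Target odds = 1/49.
Need 3 × 0.75ⁿ ≤ 1/49, i.e. 0.75ⁿ ≤ 1/147.
0.75¹⁷ ≈0.00751695 is still above 1/147 but 0.75¹⁸ ≈0.00563771 is at or below it, so n = 18.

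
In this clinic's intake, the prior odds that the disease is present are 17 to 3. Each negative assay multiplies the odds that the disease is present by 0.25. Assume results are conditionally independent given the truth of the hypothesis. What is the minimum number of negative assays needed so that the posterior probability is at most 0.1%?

7

Prior odds = 17/3.
Likelihood ratio per negative assay = 0.25.
Target odds: 0.001 ÷ 0.999 = 1/999.
Require 0.25ⁿ ≤ 1/999 ÷ (17/3) = 1/5661.
0.25⁶ = 1/4096 is still above 1/5661 but 0.25⁷ = 1/16384 is at or below it, so n = 7.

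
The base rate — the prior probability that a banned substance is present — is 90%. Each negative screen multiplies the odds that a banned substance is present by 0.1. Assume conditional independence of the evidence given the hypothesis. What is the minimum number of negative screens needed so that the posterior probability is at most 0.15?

2

Prior odds = 0.9/0.1 = 9.
Likelihood ratio per negative screen = 0.1.
Target posterior odds = 0.15/0.85 = 3/17.
Need 9 × 0.1ⁿ ≤ 3/17, i.e. 0.1ⁿ ≤ 1/51.
0.1¹ = 0.1 is still above 1/51 but 0.1² = 0.01 is at or below it, so n = 2.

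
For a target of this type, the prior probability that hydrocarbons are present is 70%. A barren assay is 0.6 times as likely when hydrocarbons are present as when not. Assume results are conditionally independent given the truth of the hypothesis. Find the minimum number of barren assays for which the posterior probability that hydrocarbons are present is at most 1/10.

Prior odds = 0.7/0.3 = 7/3.
Likelihood ratio per barren assay = 0.6.
Target odds: 0.1 ÷ 0.9 = 1/9.
Require 0.6ⁿ ≤ 1/9 ÷ (7/3) = 1/21.
0.6⁵ = 0.07776 is still above 1/21 but 0.6⁶ = 729/15625 is at or below it, so n = 6.

6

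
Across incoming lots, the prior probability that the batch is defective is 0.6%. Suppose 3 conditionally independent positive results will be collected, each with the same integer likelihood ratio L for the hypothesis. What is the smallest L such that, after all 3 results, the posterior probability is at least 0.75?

8

Prior odds = 0.006/0.994 = 3/497.
Target odds = 0.75/0.25 = 3.
Need L³ ≥ 3 ÷ (3/497) = 497.
7³ = 343 < 497 ≤ 512 = 8³, so L = 8.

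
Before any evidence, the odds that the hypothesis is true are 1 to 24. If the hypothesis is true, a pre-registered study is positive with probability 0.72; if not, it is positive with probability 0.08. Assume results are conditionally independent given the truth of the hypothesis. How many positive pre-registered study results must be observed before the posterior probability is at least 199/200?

Prior odds = 1/24.
Likelihood ratio of a positive = 0.72/0.08 = 9.
Target odds: 0.995 ÷ 0.005 = 199.
Require 9ⁿ ≥ 199 ÷ (1/24) = 4776.
9³ = 729 falls short of 4776 but 9⁴ = 6561 reaches it, so n = 4.

4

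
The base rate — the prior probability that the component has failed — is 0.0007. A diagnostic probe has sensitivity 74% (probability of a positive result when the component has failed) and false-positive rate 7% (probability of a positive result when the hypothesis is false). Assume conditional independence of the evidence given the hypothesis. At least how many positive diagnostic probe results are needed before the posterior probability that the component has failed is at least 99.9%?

Prior odds: 0.0007 ÷ 0.9993 = 7/9993.
Likelihood ratio of a positive result = 0.74/0.07 = 74/7.
Target odds: 0.999 ÷ 0.001 = 999.
Need (7/9993) × (74/7)ⁿ ≥ 999, i.e. (74/7)ⁿ ≥ 9983007/7.
(74/7)⁶ ≈1.39573e+06 falls short of 9983007/7 but (74/7)⁷ ≈1.47549e+07 reaches it, so n = 7.

7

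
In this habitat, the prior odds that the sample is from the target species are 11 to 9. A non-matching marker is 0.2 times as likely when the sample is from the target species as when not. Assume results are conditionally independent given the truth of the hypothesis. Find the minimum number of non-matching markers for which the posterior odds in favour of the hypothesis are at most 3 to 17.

Prior odds = 11/9.
Likelihood ratio per non-matching marker = 0.2.
Target odds = 3/17.
Require 0.2ⁿ ≤ 3/17 ÷ (11/9) = 27/187.
0.2¹ = 0.2 is still above 27/187 but 0.2² = 0.04 is at or below it, so n = 2.

2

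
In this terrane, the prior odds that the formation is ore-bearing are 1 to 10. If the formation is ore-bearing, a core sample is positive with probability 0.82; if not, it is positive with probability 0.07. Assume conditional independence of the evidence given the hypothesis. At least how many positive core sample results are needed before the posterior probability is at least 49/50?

3

Prior odds = 0.1.
Likelihood ratio of a positive = 0.82/0.07 = 82/7.
Target odds: 0.98 ÷ 0.02 = 49.
Need 0.1 × (82/7)ⁿ ≥ 49, i.e. (82/7)ⁿ ≥ 490.
(82/7)² = 6724/49 falls short of 490 but (82/7)³ = 551368/343 reaches it, so n = 3.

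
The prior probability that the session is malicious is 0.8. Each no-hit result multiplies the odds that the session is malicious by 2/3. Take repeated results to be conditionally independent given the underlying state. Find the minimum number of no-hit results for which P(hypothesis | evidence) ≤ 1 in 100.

Prior odds: 0.8 ÷ 0.2 = 4.
Likelihood ratio per no-hit result = 2/3.
Target posterior odds = 0.01/0.99 = 1/99.
Require (2/3)ⁿ ≤ 1/99 ÷ 4 = 1/396.
(2/3)¹⁴ = 16384/4782969 is still above 1/396 but (2/3)¹⁵ = 32768/14348907 is at or below it, so n = 15.

15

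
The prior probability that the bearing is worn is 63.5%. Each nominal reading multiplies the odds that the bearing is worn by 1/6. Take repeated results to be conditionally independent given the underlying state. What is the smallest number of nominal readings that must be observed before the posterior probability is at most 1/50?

3

Prior odds: 0.635 ÷ 0.365 = 127/73.
Likelihood ratio per nominal reading = 1/6.
Target posterior odds = 0.02/0.98 = 1/49.
Need (127/73) × (1/6)ⁿ ≤ 1/49, i.e. (1/6)ⁿ ≤ 73/6223.
(1/6)² = 1/36 is still above 73/6223 but (1/6)³ = 1/216 is at or below it, so n = 3.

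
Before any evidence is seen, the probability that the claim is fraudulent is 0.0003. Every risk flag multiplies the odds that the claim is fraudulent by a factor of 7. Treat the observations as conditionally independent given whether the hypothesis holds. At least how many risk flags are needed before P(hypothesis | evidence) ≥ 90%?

Prior odds = 0.0003/0.9997 = 3/9997.
Likelihood ratio per risk flag = 7.
Target odds: 0.9 ÷ 0.1 = 9.
Require 7ⁿ ≥ 9 ÷ (3/9997) = 29991.
7⁵ = 16807 falls short of 29991 but 7⁶ = 117649 reaches it, so n = 6.

6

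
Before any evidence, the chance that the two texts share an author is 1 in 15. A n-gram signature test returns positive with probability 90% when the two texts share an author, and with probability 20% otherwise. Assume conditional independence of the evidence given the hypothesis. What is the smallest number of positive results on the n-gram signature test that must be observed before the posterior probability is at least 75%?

3

Prior odds = (1/15)/(14/15) = 1/14.
Likelihood ratio of a positive result = 0.9/0.2 = 4.5.
Target odds: 0.75 ÷ 0.25 = 3.
Need (1/14) × 4.5ⁿ ≥ 3, i.e. 4.5ⁿ ≥ 42.
4.5² = 20.25 falls short of 42 but 4.5³ = 91.125 reaches it, so n = 3.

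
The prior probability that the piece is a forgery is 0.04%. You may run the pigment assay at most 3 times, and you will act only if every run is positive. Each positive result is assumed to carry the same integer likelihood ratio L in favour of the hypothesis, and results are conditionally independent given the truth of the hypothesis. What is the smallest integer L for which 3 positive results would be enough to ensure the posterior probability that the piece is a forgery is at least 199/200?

Prior odds = 0.0004/0.9996 = 1/2499.
Target odds = 0.995/0.005 = 199.
Need L³ ≥ 199 ÷ (1/2499) = 497301.
79³ = 493039 < 497301 ≤ 512000 = 80³, so L = 80.

80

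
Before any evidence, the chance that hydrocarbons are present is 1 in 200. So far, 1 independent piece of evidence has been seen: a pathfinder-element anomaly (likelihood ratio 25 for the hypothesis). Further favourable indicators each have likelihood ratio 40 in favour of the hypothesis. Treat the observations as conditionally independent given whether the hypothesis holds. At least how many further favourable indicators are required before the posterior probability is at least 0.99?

2

Prior odds = 0.005/0.995 = 1/199.
Bayes factor of the evidence already in hand = 25.
Odds after that evidence = (1/199) × 25 = 25/199.
Target odds = 0.99/0.01 = 99.
Need 40ⁿ ≥ 99 ÷ (25/199) = 788.04.
40¹ = 40 falls short of 788.04 but 40² = 1600 reaches it, so n = 2.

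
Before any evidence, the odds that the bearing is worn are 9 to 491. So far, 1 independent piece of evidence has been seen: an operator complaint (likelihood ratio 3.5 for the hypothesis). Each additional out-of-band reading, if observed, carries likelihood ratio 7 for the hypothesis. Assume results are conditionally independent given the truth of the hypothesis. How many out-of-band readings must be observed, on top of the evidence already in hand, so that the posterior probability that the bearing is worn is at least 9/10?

3

Prior odds = 9/491.
Bayes factor of the evidence already in hand = 3.5.
Odds after that evidence = (9/491) × 3.5 = 63/982.
Target odds = 0.9/0.1 = 9.
Need 7ⁿ ≥ 9 ÷ (63/982) = 982/7.
7² = 49 falls short of 982/7 but 7³ = 343 reaches it, so n = 3.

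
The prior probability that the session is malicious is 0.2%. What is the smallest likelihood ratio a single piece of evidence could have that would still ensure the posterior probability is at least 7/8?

Prior odds = 0.002/0.998 = 1/499.
Target odds = 0.875/0.125 = 7.
Required Bayes factor = 7 ÷ (1/499) = 3493.

3493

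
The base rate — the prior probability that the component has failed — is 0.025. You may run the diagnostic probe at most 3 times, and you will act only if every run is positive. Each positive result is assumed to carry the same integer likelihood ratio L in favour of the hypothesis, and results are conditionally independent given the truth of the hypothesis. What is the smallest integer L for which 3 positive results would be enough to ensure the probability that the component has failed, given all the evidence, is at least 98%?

13

Prior odds = 0.025/0.975 = 1/39.
Target odds = 0.98/0.02 = 49.
Need L³ ≥ 49 ÷ (1/39) = 1911.
12³ = 1728 < 1911 ≤ 2197 = 13³, so L = 13.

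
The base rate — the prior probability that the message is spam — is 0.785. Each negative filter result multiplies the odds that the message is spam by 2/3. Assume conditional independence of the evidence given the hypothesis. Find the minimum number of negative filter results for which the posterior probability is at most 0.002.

19

Prior odds = 0.785/0.215 = 157/43.
Likelihood ratio per negative filter result = 2/3.
Target odds: 0.002 ÷ 0.998 = 1/499.
Require (2/3)ⁿ ≤ 1/499 ÷ (157/43) = 43/78343.
(2/3)¹⁸ = 262144/387420489 is still above 43/78343 but (2/3)¹⁹ ≈0.000451093 is at or below it, so n = 19.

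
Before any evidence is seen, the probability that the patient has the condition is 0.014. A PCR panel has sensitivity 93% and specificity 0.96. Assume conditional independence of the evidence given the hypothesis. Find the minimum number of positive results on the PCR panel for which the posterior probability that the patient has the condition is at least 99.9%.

4

Prior odds = 0.014/0.986 = 7/493.
False-positive rate = 1 − 0.96 = 0.04; likelihood ratio of a positive = 0.93/0.04 = 23.25.
Target odds: 0.999 ÷ 0.001 = 999.
Require 23.25ⁿ ≥ 999 ÷ (7/493) = 492507/7.
23.25³ = 804357/64 falls short of 492507/7 but 23.25⁴ = 74805201/256 reaches it, so n = 4.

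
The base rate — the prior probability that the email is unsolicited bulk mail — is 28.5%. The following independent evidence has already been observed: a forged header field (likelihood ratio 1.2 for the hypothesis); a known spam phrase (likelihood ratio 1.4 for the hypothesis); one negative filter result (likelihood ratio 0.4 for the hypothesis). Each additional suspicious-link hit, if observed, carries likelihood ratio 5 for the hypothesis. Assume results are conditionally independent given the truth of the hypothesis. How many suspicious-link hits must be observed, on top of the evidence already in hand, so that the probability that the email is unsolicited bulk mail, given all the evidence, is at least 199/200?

5

Prior odds = 0.285/0.715 = 57/143.
Combined Bayes factor of the evidence already in hand = 1.2 × 1.4 × 0.4 = 0.672.
Odds after that evidence = (57/143) × 0.672 = 4788/17875.
Target odds = 0.995/0.005 = 199.
Need 5ⁿ ≥ 199 ÷ (4788/17875) = 3557125/4788.
5⁴ = 625 falls short of 3557125/4788 but 5⁵ = 3125 reaches it, so n = 5.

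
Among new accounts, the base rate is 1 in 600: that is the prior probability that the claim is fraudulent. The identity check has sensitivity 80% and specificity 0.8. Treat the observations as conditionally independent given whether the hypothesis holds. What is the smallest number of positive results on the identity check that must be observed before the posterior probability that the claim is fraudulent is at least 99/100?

Prior odds: (1/600) ÷ (599/600) = 1/599.
False-positive rate = 1 − 0.8 = 0.2; likelihood ratio of a positive = 0.8/0.2 = 4.
Target odds: 0.99 ÷ 0.01 = 99.
Need (1/599) × 4ⁿ ≥ 99, i.e. 4ⁿ ≥ 59301.
4⁷ = 16384 falls short of 59301 but 4⁸ = 65536 reaches it, so n = 8.

8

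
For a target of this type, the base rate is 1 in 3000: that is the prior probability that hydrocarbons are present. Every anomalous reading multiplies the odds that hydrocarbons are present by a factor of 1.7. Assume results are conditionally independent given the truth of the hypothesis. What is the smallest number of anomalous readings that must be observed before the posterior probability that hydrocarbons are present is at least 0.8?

18

Prior odds: (1/3000) ÷ (2999/3000) = 1/2999.
Likelihood ratio per anomalous reading = 1.7.
Target odds: 0.8 ÷ 0.2 = 4.
Need (1/2999) × 1.7ⁿ ≥ 4, i.e. 1.7ⁿ ≥ 11996.
1.7¹⁷ ≈8272.4 falls short of 11996 but 1.7¹⁸ ≈14063.1 reaches it, so n = 18.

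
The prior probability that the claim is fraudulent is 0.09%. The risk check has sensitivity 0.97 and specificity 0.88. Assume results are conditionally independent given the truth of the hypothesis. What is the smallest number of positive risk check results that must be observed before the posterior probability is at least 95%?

Prior odds: 0.0009 ÷ 0.9991 = 9/9991.
False-positive rate = 1 − 0.88 = 0.12; likelihood ratio of a positive = 0.97/0.12 = 97/12.
Target odds: 0.95 ÷ 0.05 = 19.
Require (97/12)ⁿ ≥ 19 ÷ (9/9991) = 189829/9.
(97/12)⁴ = 88529281/20736 falls short of 189829/9 but (97/12)⁵ ≈34510.6 reaches it, so n = 5.

5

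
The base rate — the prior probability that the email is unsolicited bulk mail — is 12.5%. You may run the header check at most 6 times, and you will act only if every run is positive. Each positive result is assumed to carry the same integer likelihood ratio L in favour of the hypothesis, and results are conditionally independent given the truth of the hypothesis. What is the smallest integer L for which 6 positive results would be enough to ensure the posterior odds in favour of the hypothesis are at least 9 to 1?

2

Prior odds = 0.125/0.875 = 1/7.
Target odds = 9.
Need L⁶ ≥ 9 ÷ (1/7) = 63.
1⁶ = 1 < 63 ≤ 64 = 2⁶, so L = 2.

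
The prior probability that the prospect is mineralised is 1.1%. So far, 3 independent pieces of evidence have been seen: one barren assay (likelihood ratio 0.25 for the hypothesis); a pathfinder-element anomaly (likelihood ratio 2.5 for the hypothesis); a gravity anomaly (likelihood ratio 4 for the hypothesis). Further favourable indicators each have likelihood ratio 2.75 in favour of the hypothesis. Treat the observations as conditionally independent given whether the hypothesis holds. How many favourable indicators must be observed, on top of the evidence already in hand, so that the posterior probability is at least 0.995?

Prior odds = 0.011/0.989 = 11/989.
Combined Bayes factor of the evidence already in hand = 0.25 × 2.5 × 4 = 2.5.
Odds after that evidence = (11/989) × 2.5 = 55/1978.
Target odds = 0.995/0.005 = 199.
Need 2.75ⁿ ≥ 199 ÷ (55/1978) = 393622/55.
2.75⁸ = 214358881/65536 falls short of 393622/55 but 2.75⁹ ≈8994.86 reaches it, so n = 9.

9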